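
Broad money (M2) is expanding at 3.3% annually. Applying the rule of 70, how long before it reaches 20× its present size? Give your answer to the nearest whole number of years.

Doubling time ≈ 70/3.3 = 21.21 years.
20× is log₂ 20 ≈ 4.32 doublings, so ≈ 4.32 × 21.21 = 92 years.

≈ 92 years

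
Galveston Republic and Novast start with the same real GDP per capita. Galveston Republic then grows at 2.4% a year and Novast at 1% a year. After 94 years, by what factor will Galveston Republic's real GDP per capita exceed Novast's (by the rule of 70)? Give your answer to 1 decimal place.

around 3.7 times

Galveston Republic pulls ahead at 1.4 pp per year, so the ratio doubles every 70/1.4 ≈ 50.00 years.
In 94 years that's 1.88 doublings: 2^1.88 ≈ 3.7.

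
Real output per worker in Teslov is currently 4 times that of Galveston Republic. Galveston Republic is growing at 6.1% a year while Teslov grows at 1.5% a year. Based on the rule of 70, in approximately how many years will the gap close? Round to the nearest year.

approximately 30 years

What matters is the difference: 4.6 pp.
Rule of 70 on the gap: the ratio halves every 70/4.6 ≈ 15.22 years.
A 4 times gap closes after 2 halvings: 2 × 15.22 ≈ 30 years.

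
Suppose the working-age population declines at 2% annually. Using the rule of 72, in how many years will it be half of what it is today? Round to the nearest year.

approximately 36 years

Halving time ≈ 72 / 2 = 36.00 → 36 years.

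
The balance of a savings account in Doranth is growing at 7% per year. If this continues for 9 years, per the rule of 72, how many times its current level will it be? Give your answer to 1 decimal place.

Doubles every ≈ 10.29 years (72/7).
9 years is 0.87 doublings; 2^0.87 ≈ 1.8×.

about 1.8 times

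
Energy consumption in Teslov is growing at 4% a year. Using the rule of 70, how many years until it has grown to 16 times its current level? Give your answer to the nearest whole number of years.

Doubling time ≈ 70/4 = 17.50 years.
Getting to 16× needs 4 doublings: 4 × 17.50 ≈ 70 years.

roughly 70 years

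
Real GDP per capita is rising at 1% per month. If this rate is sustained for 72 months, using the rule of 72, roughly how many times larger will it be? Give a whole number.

72/1 ≈ 72.00 months per doubling.
72 months fits 1 doubling: 2^1 = 2.

approximately 2 times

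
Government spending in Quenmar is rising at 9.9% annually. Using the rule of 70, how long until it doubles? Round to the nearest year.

70/9.9 ≈ 7.07, so it doubles roughly every 7 years.

roughly 7 years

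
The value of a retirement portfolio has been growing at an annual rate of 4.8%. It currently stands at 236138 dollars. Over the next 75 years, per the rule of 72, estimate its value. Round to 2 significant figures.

Doubling time ≈ 72/4.8 = 15.00 years.
75 years is 75/15.00 ≈ 5.00 doublings, a factor of 2^5.00 ≈ 32.00.
236138 × 32.00 ≈ 7600000 dollars.

7600000 dollars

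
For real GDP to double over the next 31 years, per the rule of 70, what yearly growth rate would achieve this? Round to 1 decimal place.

2.3% per year

70 / 31 ≈ 2.26, so about 2.3% per year.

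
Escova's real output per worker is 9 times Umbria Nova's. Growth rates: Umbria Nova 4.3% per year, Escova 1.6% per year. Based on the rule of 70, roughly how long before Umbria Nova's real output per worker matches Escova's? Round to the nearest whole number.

approximately 82 years

What matters is the difference: 2.7 pp.
Rule of 70 on the gap: the ratio halves every 70/2.7 ≈ 25.93 years.
A 9 times gap takes log₂(9) ≈ 3.17 halvings to close: 3.17 × 25.93 ≈ 82 years.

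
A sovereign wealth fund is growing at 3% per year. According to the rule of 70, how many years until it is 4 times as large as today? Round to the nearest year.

≈ 47 years

Doubling time ≈ 70/3 = 23.33 years.
4× is 2 doublings, so 2 × 23.33 ≈ 47 years.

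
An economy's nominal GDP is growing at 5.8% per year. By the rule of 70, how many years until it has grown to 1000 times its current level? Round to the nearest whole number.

approximately 120 years

Doubling time ≈ 70/5.8 = 12.07 years.
Reaching 1000× takes log₂(1000) ≈ 9.97 doublings.
9.97 × 12.07 ≈ 120 years.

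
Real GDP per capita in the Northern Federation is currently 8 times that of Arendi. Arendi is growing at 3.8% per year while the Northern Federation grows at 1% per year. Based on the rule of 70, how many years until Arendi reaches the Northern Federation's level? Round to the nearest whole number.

Arendi gains on the Northern Federation at 3.8% − 1% = 2.8 points a year.
At that relative rate the gap halves every 70/2.8 ≈ 25.00 years.
An 8 times gap closes after 3 halvings: 3 × 25.00 ≈ 75 years.

approximately 75 years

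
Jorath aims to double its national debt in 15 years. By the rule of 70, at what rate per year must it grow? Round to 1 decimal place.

70 / 15 ≈ 4.67, so about 4.7% per year.

about 4.7%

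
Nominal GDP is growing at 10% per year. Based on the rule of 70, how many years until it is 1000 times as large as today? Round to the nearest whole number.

Doubling time ≈ 70/10 = 7.00 years.
1000× is log₂ 1000 ≈ 9.97 doublings, so ≈ 9.97 × 7.00 = 70 years.

roughly 70 years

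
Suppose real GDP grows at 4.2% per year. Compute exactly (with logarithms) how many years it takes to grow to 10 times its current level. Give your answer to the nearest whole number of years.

56 years

t = ln(10) / ln(1 + 0.042) = 2.3026 / 0.041142 ≈ 55.97.
≈ 56 years.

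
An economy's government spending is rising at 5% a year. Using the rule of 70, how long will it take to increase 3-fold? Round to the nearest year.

Doubling time ≈ 70/5 = 14.00 years.
3× is log₂ 3 ≈ 1.58 doublings, so ≈ 1.58 × 14.00 = 22 years.

roughly 22 years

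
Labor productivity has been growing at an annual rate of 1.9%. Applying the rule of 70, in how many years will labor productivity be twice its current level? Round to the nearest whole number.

At 1.9%, doubling takes about 70/1.9 = 36.84 years.

about 37 years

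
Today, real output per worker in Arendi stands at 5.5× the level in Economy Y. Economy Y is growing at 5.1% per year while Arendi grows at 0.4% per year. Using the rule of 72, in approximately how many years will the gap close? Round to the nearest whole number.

Economy Y gains on Arendi at 5.1% − 0.4% = 4.7 points a year.
At that relative rate the gap halves every 72/4.7 ≈ 15.32 years.
A 5.5× gap takes log₂(5.5) ≈ 2.46 halvings to close: 2.46 × 15.32 ≈ 38 years.

about 38 years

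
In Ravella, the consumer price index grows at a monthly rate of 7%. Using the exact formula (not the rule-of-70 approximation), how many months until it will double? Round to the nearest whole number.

10 months

t = ln(2) / ln(1 + 0.07) = 0.6931 / 0.067659 ≈ 10.24.
≈ 10 months.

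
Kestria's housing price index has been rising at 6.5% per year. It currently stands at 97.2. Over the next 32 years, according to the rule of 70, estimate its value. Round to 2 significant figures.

roughly 760

Doubling time ≈ 70/6.5 = 10.77 years.
32 years is 32/10.77 ≈ 2.97 doublings, a factor of 2^2.97 ≈ 7.84.
97.2 × 7.84 ≈ 760.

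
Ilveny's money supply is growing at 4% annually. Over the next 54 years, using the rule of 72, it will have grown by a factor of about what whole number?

At 4% one doubling takes ≈ 18.00 years; 54 years is 3 of them, so ×8.

around 8 times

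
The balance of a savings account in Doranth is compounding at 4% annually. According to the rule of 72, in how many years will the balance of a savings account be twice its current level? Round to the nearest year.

72/4 ≈ 18.00, so it doubles roughly every 18 years.

roughly 18 years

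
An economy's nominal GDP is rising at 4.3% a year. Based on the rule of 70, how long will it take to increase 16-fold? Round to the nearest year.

One doubling takes 70/4.3 = 16.28 years.
Getting to 16× needs 4 doublings: 4 × 16.28 ≈ 65 years.

≈ 65 years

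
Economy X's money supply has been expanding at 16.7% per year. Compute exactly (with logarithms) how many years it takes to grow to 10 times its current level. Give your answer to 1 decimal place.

14.9 years

t = ln(10) / ln(1 + 0.167) = 2.3026 / 0.154436 ≈ 14.91.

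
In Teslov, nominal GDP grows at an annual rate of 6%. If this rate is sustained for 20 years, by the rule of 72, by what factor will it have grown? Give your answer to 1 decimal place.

Doubles every ≈ 12.00 years (72/6).
20 years is 1.67 doublings; 2^1.67 ≈ 3.2×.

roughly 3.2 times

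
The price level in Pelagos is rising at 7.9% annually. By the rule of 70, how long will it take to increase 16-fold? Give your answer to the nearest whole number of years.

around 35 years

Doubling time ≈ 70/7.9 = 8.86 years.
Getting to 16× needs 4 doublings: 4 × 8.86 ≈ 35 years.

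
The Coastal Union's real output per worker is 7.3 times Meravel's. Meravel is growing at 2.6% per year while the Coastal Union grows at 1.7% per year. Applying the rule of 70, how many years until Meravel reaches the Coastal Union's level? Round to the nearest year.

approximately 223 years

The growth-rate gap is 2.6% − 1.7% = 0.9 percentage points.
So the ratio between them halves every 70/0.9 ≈ 77.78 years.
A 7.3 times gap takes log₂(7.3) ≈ 2.87 halvings to close: 2.87 × 77.78 ≈ 223 years.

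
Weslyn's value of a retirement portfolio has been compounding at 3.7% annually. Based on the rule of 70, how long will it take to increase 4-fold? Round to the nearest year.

approximately 38 years

One doubling takes 70/3.7 = 18.92 years.
Getting to 4× needs 2 doublings: 2 × 18.92 ≈ 38 years.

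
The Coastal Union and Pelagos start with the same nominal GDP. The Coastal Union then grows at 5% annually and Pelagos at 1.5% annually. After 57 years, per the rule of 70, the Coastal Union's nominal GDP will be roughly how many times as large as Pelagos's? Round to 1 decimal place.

the Coastal Union pulls ahead at 3.5 pp per year, so the ratio doubles every 70/3.5 ≈ 20.00 years.
In 57 years that's 2.85 doublings: 2^2.85 ≈ 7.2.

7.2 times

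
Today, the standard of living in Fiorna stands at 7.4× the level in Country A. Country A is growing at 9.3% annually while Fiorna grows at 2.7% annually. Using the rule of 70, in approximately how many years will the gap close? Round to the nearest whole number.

Country A gains on Fiorna at 9.3% − 2.7% = 6.6 points a year.
At that relative rate the gap halves every 70/6.6 ≈ 10.61 years.
A 7.4× gap takes log₂(7.4) ≈ 2.89 halvings to close: 2.89 × 10.61 ≈ 31 years.

31 years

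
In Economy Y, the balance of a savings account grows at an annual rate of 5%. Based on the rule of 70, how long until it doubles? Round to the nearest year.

roughly 14 years

70/5 ≈ 14.00, so it doubles roughly every 14 years.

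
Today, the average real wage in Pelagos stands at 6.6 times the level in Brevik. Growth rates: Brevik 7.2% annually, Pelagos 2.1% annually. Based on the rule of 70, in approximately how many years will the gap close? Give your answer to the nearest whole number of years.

Brevik gains on Pelagos at 7.2% − 2.1% = 5.1 points a year.
At that relative rate the gap halves every 70/5.1 ≈ 13.73 years.
A 6.6 times gap takes log₂(6.6) ≈ 2.72 halvings to close: 2.72 × 13.73 ≈ 37 years.

around 37 years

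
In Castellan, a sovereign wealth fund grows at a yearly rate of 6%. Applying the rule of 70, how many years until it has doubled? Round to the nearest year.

70/6 ≈ 11.67, so it doubles roughly every 12 years.

12 years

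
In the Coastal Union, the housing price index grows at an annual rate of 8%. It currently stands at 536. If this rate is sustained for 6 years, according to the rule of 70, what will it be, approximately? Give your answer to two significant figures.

860

Doubling time ≈ 70/8 = 8.75 years.
6 years is 6/8.75 ≈ 0.69 doublings, a factor of 2^0.69 ≈ 1.61.
536 × 1.61 ≈ 860.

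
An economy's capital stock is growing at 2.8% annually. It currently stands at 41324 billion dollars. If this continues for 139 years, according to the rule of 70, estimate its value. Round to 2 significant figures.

Doubling time ≈ 70/2.8 = 25.00 years.
139 years is 139/25.00 ≈ 5.56 doublings, a factor of 2^5.56 ≈ 47.18.
41324 × 47.18 ≈ 1900000 billion dollars.

about 1900000 billion dollars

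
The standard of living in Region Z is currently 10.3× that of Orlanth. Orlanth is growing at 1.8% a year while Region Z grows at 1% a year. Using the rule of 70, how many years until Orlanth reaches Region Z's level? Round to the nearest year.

Orlanth gains on Region Z at 1.8% − 1% = 0.8 points a year.
At that relative rate the gap halves every 70/0.8 ≈ 87.50 years.
A 10.3× gap takes log₂(10.3) ≈ 3.36 halvings to close: 3.36 × 87.50 ≈ 294 years.

around 294 years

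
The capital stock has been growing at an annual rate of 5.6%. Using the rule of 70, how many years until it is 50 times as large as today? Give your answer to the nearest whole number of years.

Doubling time ≈ 70/5.6 = 12.50 years.
50× is log₂ 50 ≈ 5.64 doublings, so ≈ 5.64 × 12.50 = 71 years.

around 71 years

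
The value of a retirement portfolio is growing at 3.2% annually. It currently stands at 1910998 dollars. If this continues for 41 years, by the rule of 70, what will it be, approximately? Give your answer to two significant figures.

It doubles every 70/3.2 ≈ 21.88 years, so 41 years is 1.87 doublings.
2^1.87 ≈ 3.66; 1910998 × 3.66 ≈ 7000000 dollars.

7000000 dollars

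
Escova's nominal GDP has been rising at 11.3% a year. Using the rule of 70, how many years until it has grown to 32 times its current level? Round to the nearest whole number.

Doubling time ≈ 70/11.3 = 6.19 years.
Getting to 32× needs 5 doublings: 5 × 6.19 ≈ 31 years.

around 31 years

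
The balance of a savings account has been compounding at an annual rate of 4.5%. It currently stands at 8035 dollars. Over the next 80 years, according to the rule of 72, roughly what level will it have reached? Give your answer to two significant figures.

260000 dollars

Doubling time ≈ 72/4.5 = 16.00 years.
80 years is 80/16.00 ≈ 5.00 doublings, a factor of 2^5.00 ≈ 32.00.
8035 × 32.00 ≈ 260000 dollars.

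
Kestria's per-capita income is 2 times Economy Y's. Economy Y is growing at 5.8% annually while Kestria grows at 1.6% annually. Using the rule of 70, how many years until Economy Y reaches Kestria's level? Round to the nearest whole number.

≈ 17 years

The growth-rate gap is 5.8% − 1.6% = 4.2 percentage points.
So the ratio between them halves every 70/4.2 ≈ 16.67 years.
A 2 times gap closes after 1 halving: 1 × 16.67 ≈ 17 years.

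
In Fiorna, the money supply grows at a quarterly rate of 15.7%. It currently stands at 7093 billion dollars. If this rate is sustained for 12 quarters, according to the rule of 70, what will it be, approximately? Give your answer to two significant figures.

about 46000 billion dollars

It doubles every 70/15.7 ≈ 4.46 quarters, so 12 quarters is 2.69 doublings.
2^2.69 ≈ 6.45; 7093 × 6.45 ≈ 46000 billion dollars.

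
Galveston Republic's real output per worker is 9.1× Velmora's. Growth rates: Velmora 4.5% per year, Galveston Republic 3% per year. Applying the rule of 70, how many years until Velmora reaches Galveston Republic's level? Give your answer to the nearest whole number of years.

roughly 149 years

The growth-rate gap is 4.5% − 3% = 1.5 percentage points.
So the ratio between them halves every 70/1.5 ≈ 46.67 years.
A 9.1× gap takes log₂(9.1) ≈ 3.19 halvings to close: 3.19 × 46.67 ≈ 149 years.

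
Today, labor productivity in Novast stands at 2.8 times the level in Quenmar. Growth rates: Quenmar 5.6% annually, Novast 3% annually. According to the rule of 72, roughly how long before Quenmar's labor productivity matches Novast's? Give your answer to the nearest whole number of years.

What matters is the difference: 2.6 pp.
Rule of 72 on the gap: the ratio halves every 72/2.6 ≈ 27.69 years.
A 2.8 times gap takes log₂(2.8) ≈ 1.49 halvings to close: 1.49 × 27.69 ≈ 41 years.

approximately 41 years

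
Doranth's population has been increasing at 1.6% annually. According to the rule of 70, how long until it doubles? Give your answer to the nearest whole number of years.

44 years

Doubling time ≈ 70 / 1.6 = 43.75 years.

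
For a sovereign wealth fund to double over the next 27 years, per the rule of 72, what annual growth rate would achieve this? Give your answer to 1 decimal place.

72 / 27 ≈ 2.67, so about 2.7% annually.

roughly 2.7%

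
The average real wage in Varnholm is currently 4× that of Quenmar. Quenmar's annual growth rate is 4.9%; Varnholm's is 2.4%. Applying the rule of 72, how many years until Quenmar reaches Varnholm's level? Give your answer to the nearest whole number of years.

What matters is the difference: 2.5 pp.
Rule of 72 on the gap: the ratio halves every 72/2.5 ≈ 28.80 years.
A 4× gap closes after 2 halvings: 2 × 28.80 ≈ 58 years.

≈ 58 years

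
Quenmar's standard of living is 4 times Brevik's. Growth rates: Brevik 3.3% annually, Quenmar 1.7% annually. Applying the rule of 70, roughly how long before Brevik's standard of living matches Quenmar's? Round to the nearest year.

roughly 88 years

The growth-rate gap is 3.3% − 1.7% = 1.6 percentage points.
So the ratio between them halves every 70/1.6 ≈ 43.75 years.
A 4 times gap closes after 2 halvings: 2 × 43.75 ≈ 88 years.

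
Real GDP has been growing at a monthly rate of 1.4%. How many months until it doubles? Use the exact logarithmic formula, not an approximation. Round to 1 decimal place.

49.9 months

t = ln(2) / ln(1 + 0.014) = 0.6931 / 0.013903 ≈ 49.85.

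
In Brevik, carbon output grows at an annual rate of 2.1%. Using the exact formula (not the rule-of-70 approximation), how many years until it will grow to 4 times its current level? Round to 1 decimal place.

66.7 years

t = ln(4) / ln(1 + 0.021) = 1.3863 / 0.020783 ≈ 66.70.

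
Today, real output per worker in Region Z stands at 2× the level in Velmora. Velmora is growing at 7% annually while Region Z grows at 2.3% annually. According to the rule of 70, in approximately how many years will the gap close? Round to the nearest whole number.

around 15 years

Velmora gains on Region Z at 7% − 2.3% = 4.7 points a year.
At that relative rate the gap halves every 70/4.7 ≈ 14.89 years.
A 2× gap closes after 1 halving: 1 × 14.89 ≈ 15 years.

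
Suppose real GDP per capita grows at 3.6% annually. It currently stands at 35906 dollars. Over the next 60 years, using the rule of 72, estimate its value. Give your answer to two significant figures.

approximately 290000 dollars

Doubling time ≈ 72/3.6 = 20.00 years.
60 years is 60/20.00 ≈ 3.00 doublings, a factor of 2^3.00 ≈ 8.00.
35906 × 8.00 ≈ 290000 dollars.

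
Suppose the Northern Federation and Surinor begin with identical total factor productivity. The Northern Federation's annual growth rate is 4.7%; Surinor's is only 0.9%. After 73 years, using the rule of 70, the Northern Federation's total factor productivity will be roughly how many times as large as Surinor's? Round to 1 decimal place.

around 15.6 times

Rate gap = 4.7% − 0.9% = 3.8 points.
The ratio doubles every 70/3.8 ≈ 18.42 years.
73/18.42 ≈ 3.96 doublings → ratio ≈ 2^3.96 ≈ 15.6.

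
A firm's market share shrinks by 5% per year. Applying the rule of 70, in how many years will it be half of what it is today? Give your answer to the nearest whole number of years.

about 14 years

The rule works in reverse for decay: 70/5 ≈ 14.00 years to halve.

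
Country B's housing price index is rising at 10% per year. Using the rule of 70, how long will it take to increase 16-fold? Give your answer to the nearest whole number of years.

28 years

One doubling takes 70/10 = 7.00 years.
Getting to 16× needs 4 doublings: 4 × 7.00 ≈ 28 years.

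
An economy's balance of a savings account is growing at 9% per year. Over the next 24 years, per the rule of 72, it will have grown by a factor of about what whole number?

At 9% one doubling takes ≈ 8.00 years; 24 years is 3 of them, so ×8.

about 8 times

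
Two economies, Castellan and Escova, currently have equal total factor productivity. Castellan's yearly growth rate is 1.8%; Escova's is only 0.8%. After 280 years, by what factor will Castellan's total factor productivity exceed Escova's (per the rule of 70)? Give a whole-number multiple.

about 16 times

Castellan pulls ahead at 1 pp per year, so the ratio doubles every 70/1 ≈ 70.00 years.
In 280 years that's 4.00 doublings: 2^4.00 ≈ 16.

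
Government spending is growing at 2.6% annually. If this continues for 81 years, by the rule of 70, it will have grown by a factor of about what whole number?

approximately 8 times

At 2.6% one doubling takes ≈ 26.92 years; 81 years is 3 of them, so ×8.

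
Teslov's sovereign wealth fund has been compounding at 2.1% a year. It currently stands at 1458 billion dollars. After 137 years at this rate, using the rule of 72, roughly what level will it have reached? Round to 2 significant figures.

Doubling time ≈ 72/2.1 = 34.29 years.
137 years is 137/34.29 ≈ 4.00 doublings, a factor of 2^4.00 ≈ 16.00.
1458 × 16.00 ≈ 23000 billion dollars.

roughly 23000 billion dollars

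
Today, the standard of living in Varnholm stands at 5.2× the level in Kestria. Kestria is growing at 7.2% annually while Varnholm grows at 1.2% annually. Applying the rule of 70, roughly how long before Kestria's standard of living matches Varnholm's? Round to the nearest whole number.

Kestria gains on Varnholm at 7.2% − 1.2% = 6 points a year.
At that relative rate the gap halves every 70/6 ≈ 11.67 years.
A 5.2× gap takes log₂(5.2) ≈ 2.38 halvings to close: 2.38 × 11.67 ≈ 28 years.

roughly 28 years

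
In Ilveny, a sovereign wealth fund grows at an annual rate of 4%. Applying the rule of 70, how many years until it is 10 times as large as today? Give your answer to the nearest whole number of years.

Doubling time ≈ 70/4 = 17.50 years.
Reaching 10× takes log₂(10) ≈ 3.32 doublings.
3.32 × 17.50 ≈ 58 years.

≈ 58 years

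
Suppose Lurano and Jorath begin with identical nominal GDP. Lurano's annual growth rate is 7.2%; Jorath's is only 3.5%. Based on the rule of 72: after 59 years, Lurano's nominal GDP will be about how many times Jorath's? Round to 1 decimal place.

approximately 8.2 times

Rate gap = 7.2% − 3.5% = 3.7 points.
The ratio doubles every 72/3.7 ≈ 19.46 years.
59/19.46 ≈ 3.03 doublings → ratio ≈ 2^3.03 ≈ 8.2.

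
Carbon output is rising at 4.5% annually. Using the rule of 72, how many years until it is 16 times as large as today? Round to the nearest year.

≈ 64 years

One doubling takes 72/4.5 = 16.00 years.
Getting to 16× needs 4 doublings: 4 × 16.00 ≈ 64 years.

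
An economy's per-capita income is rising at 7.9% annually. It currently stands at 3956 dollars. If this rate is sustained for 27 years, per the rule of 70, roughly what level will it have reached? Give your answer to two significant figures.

about 33000 dollars

Doubling time ≈ 70/7.9 = 8.86 years.
27 years is 27/8.86 ≈ 3.05 doublings, a factor of 2^3.05 ≈ 8.28.
3956 × 8.28 ≈ 33000 dollars.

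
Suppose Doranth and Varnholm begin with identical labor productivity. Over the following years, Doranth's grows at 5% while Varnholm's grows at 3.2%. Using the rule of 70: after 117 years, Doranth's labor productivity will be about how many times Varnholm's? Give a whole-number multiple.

Only the 1.8-point difference matters.
70/1.8 ≈ 38.89 years per doubling of the ratio; 117 years gives 3.01 doublings, so ≈ 8×.

approximately 8 times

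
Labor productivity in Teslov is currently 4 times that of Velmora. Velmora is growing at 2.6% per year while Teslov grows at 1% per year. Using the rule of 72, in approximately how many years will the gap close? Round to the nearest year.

Velmora gains on Teslov at 2.6% − 1% = 1.6 points a year.
At that relative rate the gap halves every 72/1.6 ≈ 45.00 years.
A 4 times gap closes after 2 halvings: 2 × 45.00 ≈ 90 years.

around 90 years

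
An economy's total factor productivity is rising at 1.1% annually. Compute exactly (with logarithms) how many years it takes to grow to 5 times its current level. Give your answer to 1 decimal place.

t = ln(5) / ln(1 + 0.011) = 1.6094 / 0.010940 ≈ 147.11.

147.1 years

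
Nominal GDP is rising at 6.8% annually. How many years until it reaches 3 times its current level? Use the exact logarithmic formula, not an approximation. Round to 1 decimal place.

16.7 years

t = ln(3) / ln(1 + 0.068) = 1.0986 / 0.065788 ≈ 16.70.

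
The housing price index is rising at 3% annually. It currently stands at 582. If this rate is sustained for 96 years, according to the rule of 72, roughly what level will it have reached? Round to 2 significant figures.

Doubling time ≈ 72/3 = 24.00 years.
96 years is 96/24.00 ≈ 4.00 doublings, a factor of 2^4.00 ≈ 16.00.
582 × 16.00 ≈ 9300.

approximately 9300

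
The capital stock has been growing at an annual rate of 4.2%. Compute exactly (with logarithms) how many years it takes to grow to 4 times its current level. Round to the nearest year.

t = ln(4) / ln(1 + 0.042) = 1.3863 / 0.041142 ≈ 33.70.
≈ 34 years.

34 years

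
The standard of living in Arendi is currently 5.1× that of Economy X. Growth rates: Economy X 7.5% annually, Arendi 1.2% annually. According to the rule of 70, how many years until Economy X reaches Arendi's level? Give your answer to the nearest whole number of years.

about 26 years

The growth-rate gap is 7.5% − 1.2% = 6.3 percentage points.
So the ratio between them halves every 70/6.3 ≈ 11.11 years.
A 5.1× gap takes log₂(5.1) ≈ 2.35 halvings to close: 2.35 × 11.11 ≈ 26 years.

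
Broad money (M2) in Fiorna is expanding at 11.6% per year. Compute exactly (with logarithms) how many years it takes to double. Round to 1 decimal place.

t = ln(2) / ln(1 + 0.116) = 0.6931 / 0.109751 ≈ 6.32.

6.3 years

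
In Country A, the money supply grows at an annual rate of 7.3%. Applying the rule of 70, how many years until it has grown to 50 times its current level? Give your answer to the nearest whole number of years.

Doubling time ≈ 70/7.3 = 9.59 years.
50× is log₂ 50 ≈ 5.64 doublings, so ≈ 5.64 × 9.59 = 54 years.

approximately 54 years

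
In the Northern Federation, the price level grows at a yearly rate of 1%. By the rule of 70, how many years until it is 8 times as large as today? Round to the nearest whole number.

about 210 years

At 1% it doubles every 70/1 ≈ 70.00 years.
8× is 3 doublings, so 3 × 70.00 ≈ 210 years.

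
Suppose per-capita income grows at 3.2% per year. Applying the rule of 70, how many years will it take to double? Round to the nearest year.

Doubling time ≈ 70 / 3.2 = 21.88 years.

≈ 22 years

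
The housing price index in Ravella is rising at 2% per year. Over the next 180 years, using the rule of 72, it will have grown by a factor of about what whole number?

32 times

Doubling time ≈ 72/2 = 36.00 years.
180/36.00 ≈ 5 doublings, so about 2^5 = 32×.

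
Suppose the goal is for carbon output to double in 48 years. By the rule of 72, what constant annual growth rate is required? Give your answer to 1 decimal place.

72 / 48 ≈ 1.50, so about 1.5% a year.

approximately 1.5%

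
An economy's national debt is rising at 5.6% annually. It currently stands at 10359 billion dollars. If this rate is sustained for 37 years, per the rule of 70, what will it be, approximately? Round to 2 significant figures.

81000 billion dollars

It doubles every 70/5.6 ≈ 12.50 years, so 37 years is 2.96 doublings.
2^2.96 ≈ 7.78; 10359 × 7.78 ≈ 81000 billion dollars.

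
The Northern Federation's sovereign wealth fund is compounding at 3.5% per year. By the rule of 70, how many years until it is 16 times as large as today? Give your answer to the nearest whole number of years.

80 years

Doubling time ≈ 70/3.5 = 20.00 years.
16× is 4 doublings, so 4 × 20.00 ≈ 80 years.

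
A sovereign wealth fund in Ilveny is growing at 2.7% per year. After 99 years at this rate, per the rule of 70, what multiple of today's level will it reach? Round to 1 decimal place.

≈ 14.1 times

Doubling time ≈ 70/2.7 = 25.93 years.
99 years / 25.93 ≈ 3.82 doublings → factor 2^3.82 ≈ 14.1.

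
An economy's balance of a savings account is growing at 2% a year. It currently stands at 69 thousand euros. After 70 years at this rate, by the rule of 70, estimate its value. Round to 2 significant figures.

Doubling time ≈ 70/2 = 35.00 years.
70 years is 70/35.00 ≈ 2.00 doublings, a factor of 2^2.00 ≈ 4.00.
69 × 4.00 ≈ 280 thousand euros.

around 280 thousand euros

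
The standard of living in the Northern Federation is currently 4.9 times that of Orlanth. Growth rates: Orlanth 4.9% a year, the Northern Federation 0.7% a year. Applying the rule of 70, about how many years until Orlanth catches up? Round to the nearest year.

around 38 years

Orlanth gains on the Northern Federation at 4.9% − 0.7% = 4.2 points a year.
At that relative rate the gap halves every 70/4.2 ≈ 16.67 years.
A 4.9 times gap takes log₂(4.9) ≈ 2.29 halvings to close: 2.29 × 16.67 ≈ 38 years.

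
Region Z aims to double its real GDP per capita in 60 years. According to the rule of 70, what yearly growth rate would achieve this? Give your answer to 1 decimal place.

70 / 60 ≈ 1.17, so about 1.2% per year.

≈ 1.2%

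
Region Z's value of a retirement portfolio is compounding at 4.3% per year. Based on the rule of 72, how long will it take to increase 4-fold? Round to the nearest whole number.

Doubling time ≈ 72/4.3 = 16.74 years.
4 = 2^2, so 2 doublings → 33 years.

≈ 33 years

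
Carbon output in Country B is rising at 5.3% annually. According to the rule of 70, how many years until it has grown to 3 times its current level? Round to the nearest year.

roughly 21 years

At 5.3% it doubles every 70/5.3 ≈ 13.21 years.
3× is log₂ 3 ≈ 1.58 doublings, so ≈ 1.58 × 13.21 = 21 years.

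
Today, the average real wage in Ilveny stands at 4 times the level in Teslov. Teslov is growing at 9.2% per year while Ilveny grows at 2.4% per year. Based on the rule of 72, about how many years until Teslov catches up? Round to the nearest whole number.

Teslov gains on Ilveny at 9.2% − 2.4% = 6.8 points a year.
At that relative rate the gap halves every 72/6.8 ≈ 10.59 years.
A 4 times gap closes after 2 halvings: 2 × 10.59 ≈ 21 years.

≈ 21 years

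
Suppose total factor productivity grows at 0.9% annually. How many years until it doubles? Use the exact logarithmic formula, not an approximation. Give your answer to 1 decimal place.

t = ln(2) / ln(1 + 0.009) = 0.6931 / 0.008960 ≈ 77.35.

77.4 years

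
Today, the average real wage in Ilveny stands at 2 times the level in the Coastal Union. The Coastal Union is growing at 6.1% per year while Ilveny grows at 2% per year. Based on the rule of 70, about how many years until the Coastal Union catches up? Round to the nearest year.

17 years

The growth-rate gap is 6.1% − 2% = 4.1 percentage points.
So the ratio between them halves every 70/4.1 ≈ 17.07 years.
A 2 times gap closes after 1 halving: 1 × 17.07 ≈ 17 years.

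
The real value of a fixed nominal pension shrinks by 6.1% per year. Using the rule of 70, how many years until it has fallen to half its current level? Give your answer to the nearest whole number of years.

Halving time ≈ 70 / 6.1 = 11.48 → 11 years.

around 11 years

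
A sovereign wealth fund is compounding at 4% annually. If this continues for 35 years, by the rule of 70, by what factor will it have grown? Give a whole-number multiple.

70/4 ≈ 17.50 years per doubling.
35 years fits 2 doublings: 2^2 = 4.

about 4 times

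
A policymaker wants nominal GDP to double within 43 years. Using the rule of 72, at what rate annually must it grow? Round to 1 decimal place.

72 / 43 ≈ 1.67, so about 1.7% annually.

≈ 1.7% annually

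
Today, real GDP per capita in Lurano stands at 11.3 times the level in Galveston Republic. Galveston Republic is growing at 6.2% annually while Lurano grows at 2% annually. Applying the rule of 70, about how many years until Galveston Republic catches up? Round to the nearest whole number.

What matters is the difference: 4.2 pp.
Rule of 70 on the gap: the ratio halves every 70/4.2 ≈ 16.67 years.
An 11.3 times gap takes log₂(11.3) ≈ 3.50 halvings to close: 3.50 × 16.67 ≈ 58 years.

around 58 years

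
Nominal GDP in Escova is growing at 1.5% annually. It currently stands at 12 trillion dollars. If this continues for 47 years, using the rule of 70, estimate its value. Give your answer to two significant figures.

about 24 trillion dollars

Doubling time ≈ 70/1.5 = 46.67 years.
47 years is 47/46.67 ≈ 1.01 doublings, a factor of 2^1.01 ≈ 2.01.
12 × 2.01 ≈ 24 trillion dollars.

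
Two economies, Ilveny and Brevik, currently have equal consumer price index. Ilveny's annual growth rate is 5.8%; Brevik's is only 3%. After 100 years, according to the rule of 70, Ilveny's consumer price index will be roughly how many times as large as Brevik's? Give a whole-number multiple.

Only the 2.8-point difference matters.
70/2.8 ≈ 25.00 years per doubling of the ratio; 100 years gives 4.00 doublings, so ≈ 16×.

16 times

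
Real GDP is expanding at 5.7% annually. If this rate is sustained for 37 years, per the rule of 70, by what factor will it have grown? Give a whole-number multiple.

roughly 8 times

70/5.7 ≈ 12.28 years per doubling.
37 years fits 3 doublings: 2^3 = 8.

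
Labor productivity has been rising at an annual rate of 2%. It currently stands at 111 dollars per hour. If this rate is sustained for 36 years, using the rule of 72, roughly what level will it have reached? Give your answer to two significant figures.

around 220 dollars per hour

It doubles every 72/2 ≈ 36.00 years, so 36 years is 1.00 doublings.
2^1.00 ≈ 2.00; 111 × 2.00 ≈ 220 dollars per hour.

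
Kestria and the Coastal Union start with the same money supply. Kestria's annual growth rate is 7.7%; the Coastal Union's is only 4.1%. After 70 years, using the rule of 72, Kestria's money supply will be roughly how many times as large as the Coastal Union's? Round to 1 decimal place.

11.3 times

Only the 3.6-point difference matters.
72/3.6 ≈ 20.00 years per doubling of the ratio; 70 years gives 3.50 doublings, so ≈ 11.3×.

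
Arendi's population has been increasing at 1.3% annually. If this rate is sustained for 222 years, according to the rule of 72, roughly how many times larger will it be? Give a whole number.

Doubling time ≈ 72/1.3 = 55.38 years.
222/55.38 ≈ 4 doublings, so about 2^4 = 16×.

around 16 times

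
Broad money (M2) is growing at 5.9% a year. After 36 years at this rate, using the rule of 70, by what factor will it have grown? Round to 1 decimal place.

Doubles every ≈ 11.86 years (70/5.9).
36 years is 3.04 doublings; 2^3.04 ≈ 8.2×.

approximately 8.2 times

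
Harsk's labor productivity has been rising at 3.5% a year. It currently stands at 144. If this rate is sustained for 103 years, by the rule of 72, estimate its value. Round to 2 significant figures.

about 4600

Doubling time ≈ 72/3.5 = 20.57 years.
103 years is 103/20.57 ≈ 5.01 doublings, a factor of 2^5.01 ≈ 32.22.
144 × 32.22 ≈ 4600.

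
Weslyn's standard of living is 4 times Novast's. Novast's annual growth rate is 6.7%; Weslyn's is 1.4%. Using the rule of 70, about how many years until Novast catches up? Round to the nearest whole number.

≈ 26 years

Novast gains on Weslyn at 6.7% − 1.4% = 5.3 points a year.
At that relative rate the gap halves every 70/5.3 ≈ 13.21 years.
A 4 times gap closes after 2 halvings: 2 × 13.21 ≈ 26 years.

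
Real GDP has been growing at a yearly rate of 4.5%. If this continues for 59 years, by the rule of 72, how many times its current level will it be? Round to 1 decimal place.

Doubles every ≈ 16.00 years (72/4.5).
59 years is 3.69 doublings; 2^3.69 ≈ 12.9×.

approximately 12.9 times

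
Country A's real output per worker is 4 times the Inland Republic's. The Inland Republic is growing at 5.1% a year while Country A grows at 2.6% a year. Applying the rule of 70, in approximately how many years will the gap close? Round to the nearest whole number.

about 56 years

The growth-rate gap is 5.1% − 2.6% = 2.5 percentage points.
So the ratio between them halves every 70/2.5 ≈ 28.00 years.
A 4 times gap closes after 2 halvings: 2 × 28.00 ≈ 56 years.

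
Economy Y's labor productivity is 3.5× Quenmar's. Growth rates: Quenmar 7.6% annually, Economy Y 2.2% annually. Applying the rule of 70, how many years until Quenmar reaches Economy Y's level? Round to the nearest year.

The growth-rate gap is 7.6% − 2.2% = 5.4 percentage points.
So the ratio between them halves every 70/5.4 ≈ 12.96 years.
A 3.5× gap takes log₂(3.5) ≈ 1.81 halvings to close: 1.81 × 12.96 ≈ 23 years.

23 years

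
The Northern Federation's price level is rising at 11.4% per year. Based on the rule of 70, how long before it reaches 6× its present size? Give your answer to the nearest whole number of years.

At 11.4% it doubles every 70/11.4 ≈ 6.14 years.
6× is log₂ 6 ≈ 2.58 doublings, so ≈ 2.58 × 6.14 = 16 years.

≈ 16 years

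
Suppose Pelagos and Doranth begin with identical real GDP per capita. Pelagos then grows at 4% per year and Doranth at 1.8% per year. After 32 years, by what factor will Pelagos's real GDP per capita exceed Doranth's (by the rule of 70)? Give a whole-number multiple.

approximately 2 times

Only the 2.2-point difference matters.
70/2.2 ≈ 31.82 years per doubling of the ratio; 32 years gives 1.01 doublings, so ≈ 2×.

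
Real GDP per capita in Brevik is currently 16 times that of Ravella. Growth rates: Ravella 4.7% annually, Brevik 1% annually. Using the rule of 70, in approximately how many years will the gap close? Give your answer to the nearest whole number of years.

What matters is the difference: 3.7 pp.
Rule of 70 on the gap: the ratio halves every 70/3.7 ≈ 18.92 years.
A 16 times gap closes after 4 halvings: 4 × 18.92 ≈ 76 years.

approximately 76 years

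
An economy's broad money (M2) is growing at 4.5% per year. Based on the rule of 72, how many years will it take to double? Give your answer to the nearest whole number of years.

At 4.5%, doubling takes about 72/4.5 = 16.00 years.

16 years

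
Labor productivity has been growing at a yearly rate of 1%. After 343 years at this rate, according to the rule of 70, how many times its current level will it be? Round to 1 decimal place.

Doubles every ≈ 70.00 years (70/1).
343 years is 4.90 doublings; 2^4.90 ≈ 29.9×.

approximately 29.9 times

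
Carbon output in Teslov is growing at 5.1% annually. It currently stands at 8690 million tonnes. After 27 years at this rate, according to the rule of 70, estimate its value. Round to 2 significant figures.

It doubles every 70/5.1 ≈ 13.73 years, so 27 years is 1.97 doublings.
2^1.97 ≈ 3.92; 8690 × 3.92 ≈ 34000 million tonnes.

roughly 34000 million tonnes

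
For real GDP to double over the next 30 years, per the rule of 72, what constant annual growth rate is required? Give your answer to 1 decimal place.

72 / 30 ≈ 2.40, so about 2.4% a year.

≈ 2.4%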